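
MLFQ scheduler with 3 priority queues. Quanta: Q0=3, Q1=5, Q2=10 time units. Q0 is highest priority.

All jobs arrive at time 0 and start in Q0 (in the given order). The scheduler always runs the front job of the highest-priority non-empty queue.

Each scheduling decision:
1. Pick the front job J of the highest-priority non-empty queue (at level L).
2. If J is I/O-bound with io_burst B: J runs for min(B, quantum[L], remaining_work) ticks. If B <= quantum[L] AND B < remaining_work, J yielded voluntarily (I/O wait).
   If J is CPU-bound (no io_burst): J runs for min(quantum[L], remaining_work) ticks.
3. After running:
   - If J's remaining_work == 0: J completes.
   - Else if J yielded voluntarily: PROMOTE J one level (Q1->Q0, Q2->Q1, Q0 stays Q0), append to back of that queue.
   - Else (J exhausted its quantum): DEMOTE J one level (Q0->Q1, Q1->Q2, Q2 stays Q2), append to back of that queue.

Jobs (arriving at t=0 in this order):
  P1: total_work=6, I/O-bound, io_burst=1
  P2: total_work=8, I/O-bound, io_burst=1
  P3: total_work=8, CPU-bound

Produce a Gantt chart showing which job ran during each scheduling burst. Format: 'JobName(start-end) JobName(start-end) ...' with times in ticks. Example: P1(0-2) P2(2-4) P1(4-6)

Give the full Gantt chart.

t=0-1: P1@Q0 runs 1, rem=5, I/O yield, promote→Q0. Q0=[P2,P3,P1] Q1=[] Q2=[]
t=1-2: P2@Q0 runs 1, rem=7, I/O yield, promote→Q0. Q0=[P3,P1,P2] Q1=[] Q2=[]
t=2-5: P3@Q0 runs 3, rem=5, quantum used, demote→Q1. Q0=[P1,P2] Q1=[P3] Q2=[]
t=5-6: P1@Q0 runs 1, rem=4, I/O yield, promote→Q0. Q0=[P2,P1] Q1=[P3] Q2=[]
t=6-7: P2@Q0 runs 1, rem=6, I/O yield, promote→Q0. Q0=[P1,P2] Q1=[P3] Q2=[]
t=7-8: P1@Q0 runs 1, rem=3, I/O yield, promote→Q0. Q0=[P2,P1] Q1=[P3] Q2=[]
t=8-9: P2@Q0 runs 1, rem=5, I/O yield, promote→Q0. Q0=[P1,P2] Q1=[P3] Q2=[]
t=9-10: P1@Q0 runs 1, rem=2, I/O yield, promote→Q0. Q0=[P2,P1] Q1=[P3] Q2=[]
t=10-11: P2@Q0 runs 1, rem=4, I/O yield, promote→Q0. Q0=[P1,P2] Q1=[P3] Q2=[]
t=11-12: P1@Q0 runs 1, rem=1, I/O yield, promote→Q0. Q0=[P2,P1] Q1=[P3] Q2=[]
t=12-13: P2@Q0 runs 1, rem=3, I/O yield, promote→Q0. Q0=[P1,P2] Q1=[P3] Q2=[]
t=13-14: P1@Q0 runs 1, rem=0, completes. Q0=[P2] Q1=[P3] Q2=[]
t=14-15: P2@Q0 runs 1, rem=2, I/O yield, promote→Q0. Q0=[P2] Q1=[P3] Q2=[]
t=15-16: P2@Q0 runs 1, rem=1, I/O yield, promote→Q0. Q0=[P2] Q1=[P3] Q2=[]
t=16-17: P2@Q0 runs 1, rem=0, completes. Q0=[] Q1=[P3] Q2=[]
t=17-22: P3@Q1 runs 5, rem=0, completes. Q0=[] Q1=[] Q2=[]

Answer: P1(0-1) P2(1-2) P3(2-5) P1(5-6) P2(6-7) P1(7-8) P2(8-9) P1(9-10) P2(10-11) P1(11-12) P2(12-13) P1(13-14) P2(14-15) P2(15-16) P2(16-17) P3(17-22)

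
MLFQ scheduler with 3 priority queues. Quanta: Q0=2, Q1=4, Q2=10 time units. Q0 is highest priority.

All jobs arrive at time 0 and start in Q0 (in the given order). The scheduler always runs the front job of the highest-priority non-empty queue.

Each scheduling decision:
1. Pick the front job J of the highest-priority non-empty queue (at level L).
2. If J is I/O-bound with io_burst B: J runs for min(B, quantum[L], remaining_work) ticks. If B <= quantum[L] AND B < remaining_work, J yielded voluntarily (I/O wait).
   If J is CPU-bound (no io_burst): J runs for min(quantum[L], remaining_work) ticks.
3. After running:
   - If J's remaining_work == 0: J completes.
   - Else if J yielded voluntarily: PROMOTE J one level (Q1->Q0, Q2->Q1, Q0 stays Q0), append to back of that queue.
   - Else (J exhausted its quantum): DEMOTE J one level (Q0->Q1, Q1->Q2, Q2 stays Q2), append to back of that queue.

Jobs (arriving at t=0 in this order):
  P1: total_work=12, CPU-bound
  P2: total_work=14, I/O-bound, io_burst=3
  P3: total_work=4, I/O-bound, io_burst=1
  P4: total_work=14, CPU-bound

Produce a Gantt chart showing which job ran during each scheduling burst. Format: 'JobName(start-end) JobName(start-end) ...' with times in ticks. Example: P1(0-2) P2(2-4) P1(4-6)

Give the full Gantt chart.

t=0-2: P1@Q0 runs 2, rem=10, quantum used, demote→Q1. Q0=[P2,P3,P4] Q1=[P1] Q2=[]
t=2-4: P2@Q0 runs 2, rem=12, quantum used, demote→Q1. Q0=[P3,P4] Q1=[P1,P2] Q2=[]
t=4-5: P3@Q0 runs 1, rem=3, I/O yield, promote→Q0. Q0=[P4,P3] Q1=[P1,P2] Q2=[]
t=5-7: P4@Q0 runs 2, rem=12, quantum used, demote→Q1. Q0=[P3] Q1=[P1,P2,P4] Q2=[]
t=7-8: P3@Q0 runs 1, rem=2, I/O yield, promote→Q0. Q0=[P3] Q1=[P1,P2,P4] Q2=[]
t=8-9: P3@Q0 runs 1, rem=1, I/O yield, promote→Q0. Q0=[P3] Q1=[P1,P2,P4] Q2=[]
t=9-10: P3@Q0 runs 1, rem=0, completes. Q0=[] Q1=[P1,P2,P4] Q2=[]
t=10-14: P1@Q1 runs 4, rem=6, quantum used, demote→Q2. Q0=[] Q1=[P2,P4] Q2=[P1]
t=14-17: P2@Q1 runs 3, rem=9, I/O yield, promote→Q0. Q0=[P2] Q1=[P4] Q2=[P1]
t=17-19: P2@Q0 runs 2, rem=7, quantum used, demote→Q1. Q0=[] Q1=[P4,P2] Q2=[P1]
t=19-23: P4@Q1 runs 4, rem=8, quantum used, demote→Q2. Q0=[] Q1=[P2] Q2=[P1,P4]
t=23-26: P2@Q1 runs 3, rem=4, I/O yield, promote→Q0. Q0=[P2] Q1=[] Q2=[P1,P4]
t=26-28: P2@Q0 runs 2, rem=2, quantum used, demote→Q1. Q0=[] Q1=[P2] Q2=[P1,P4]
t=28-30: P2@Q1 runs 2, rem=0, completes. Q0=[] Q1=[] Q2=[P1,P4]
t=30-36: P1@Q2 runs 6, rem=0, completes. Q0=[] Q1=[] Q2=[P4]
t=36-44: P4@Q2 runs 8, rem=0, completes. Q0=[] Q1=[] Q2=[]

Answer: P1(0-2) P2(2-4) P3(4-5) P4(5-7) P3(7-8) P3(8-9) P3(9-10) P1(10-14) P2(14-17) P2(17-19) P4(19-23) P2(23-26) P2(26-28) P2(28-30) P1(30-36) P4(36-44)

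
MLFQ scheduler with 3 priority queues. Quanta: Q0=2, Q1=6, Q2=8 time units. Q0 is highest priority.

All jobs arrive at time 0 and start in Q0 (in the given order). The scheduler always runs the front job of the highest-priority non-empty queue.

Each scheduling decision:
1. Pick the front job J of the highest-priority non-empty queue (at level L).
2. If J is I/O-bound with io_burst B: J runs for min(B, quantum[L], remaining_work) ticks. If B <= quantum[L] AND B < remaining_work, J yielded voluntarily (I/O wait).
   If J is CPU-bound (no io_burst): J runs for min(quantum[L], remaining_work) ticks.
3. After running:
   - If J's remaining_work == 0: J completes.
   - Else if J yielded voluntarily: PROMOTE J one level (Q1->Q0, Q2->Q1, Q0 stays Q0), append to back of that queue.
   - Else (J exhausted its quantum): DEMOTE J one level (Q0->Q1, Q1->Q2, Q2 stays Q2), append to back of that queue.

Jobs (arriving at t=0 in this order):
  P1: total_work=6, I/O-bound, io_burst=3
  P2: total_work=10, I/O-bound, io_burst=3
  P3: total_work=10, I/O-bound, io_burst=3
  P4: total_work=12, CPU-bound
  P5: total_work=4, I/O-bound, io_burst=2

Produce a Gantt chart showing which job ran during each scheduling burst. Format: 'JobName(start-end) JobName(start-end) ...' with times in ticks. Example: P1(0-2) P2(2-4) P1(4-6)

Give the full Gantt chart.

t=0-2: P1@Q0 runs 2, rem=4, quantum used, demote→Q1. Q0=[P2,P3,P4,P5] Q1=[P1] Q2=[]
t=2-4: P2@Q0 runs 2, rem=8, quantum used, demote→Q1. Q0=[P3,P4,P5] Q1=[P1,P2] Q2=[]
t=4-6: P3@Q0 runs 2, rem=8, quantum used, demote→Q1. Q0=[P4,P5] Q1=[P1,P2,P3] Q2=[]
t=6-8: P4@Q0 runs 2, rem=10, quantum used, demote→Q1. Q0=[P5] Q1=[P1,P2,P3,P4] Q2=[]
t=8-10: P5@Q0 runs 2, rem=2, I/O yield, promote→Q0. Q0=[P5] Q1=[P1,P2,P3,P4] Q2=[]
t=10-12: P5@Q0 runs 2, rem=0, completes. Q0=[] Q1=[P1,P2,P3,P4] Q2=[]
t=12-15: P1@Q1 runs 3, rem=1, I/O yield, promote→Q0. Q0=[P1] Q1=[P2,P3,P4] Q2=[]
t=15-16: P1@Q0 runs 1, rem=0, completes. Q0=[] Q1=[P2,P3,P4] Q2=[]
t=16-19: P2@Q1 runs 3, rem=5, I/O yield, promote→Q0. Q0=[P2] Q1=[P3,P4] Q2=[]
t=19-21: P2@Q0 runs 2, rem=3, quantum used, demote→Q1. Q0=[] Q1=[P3,P4,P2] Q2=[]
t=21-24: P3@Q1 runs 3, rem=5, I/O yield, promote→Q0. Q0=[P3] Q1=[P4,P2] Q2=[]
t=24-26: P3@Q0 runs 2, rem=3, quantum used, demote→Q1. Q0=[] Q1=[P4,P2,P3] Q2=[]
t=26-32: P4@Q1 runs 6, rem=4, quantum used, demote→Q2. Q0=[] Q1=[P2,P3] Q2=[P4]
t=32-35: P2@Q1 runs 3, rem=0, completes. Q0=[] Q1=[P3] Q2=[P4]
t=35-38: P3@Q1 runs 3, rem=0, completes. Q0=[] Q1=[] Q2=[P4]
t=38-42: P4@Q2 runs 4, rem=0, completes. Q0=[] Q1=[] Q2=[]

Answer: P1(0-2) P2(2-4) P3(4-6) P4(6-8) P5(8-10) P5(10-12) P1(12-15) P1(15-16) P2(16-19) P2(19-21) P3(21-24) P3(24-26) P4(26-32) P2(32-35) P3(35-38) P4(38-42)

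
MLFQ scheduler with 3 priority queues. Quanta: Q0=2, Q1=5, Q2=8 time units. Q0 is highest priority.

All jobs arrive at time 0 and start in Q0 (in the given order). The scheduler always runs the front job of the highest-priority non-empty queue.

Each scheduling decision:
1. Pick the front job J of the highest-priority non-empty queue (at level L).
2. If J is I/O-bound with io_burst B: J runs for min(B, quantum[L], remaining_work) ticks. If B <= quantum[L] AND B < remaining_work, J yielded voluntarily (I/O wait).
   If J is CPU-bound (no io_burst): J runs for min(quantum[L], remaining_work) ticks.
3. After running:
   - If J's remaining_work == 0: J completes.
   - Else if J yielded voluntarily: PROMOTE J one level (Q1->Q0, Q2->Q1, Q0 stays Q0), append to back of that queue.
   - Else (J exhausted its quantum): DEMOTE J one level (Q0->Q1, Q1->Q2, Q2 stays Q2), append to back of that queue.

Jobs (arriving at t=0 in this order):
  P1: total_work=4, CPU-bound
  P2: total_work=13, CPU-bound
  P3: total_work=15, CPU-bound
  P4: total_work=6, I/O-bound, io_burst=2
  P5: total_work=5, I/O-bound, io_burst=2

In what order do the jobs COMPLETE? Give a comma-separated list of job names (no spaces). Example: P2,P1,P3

Answer: P4,P5,P1,P2,P3

Derivation:
t=0-2: P1@Q0 runs 2, rem=2, quantum used, demote→Q1. Q0=[P2,P3,P4,P5] Q1=[P1] Q2=[]
t=2-4: P2@Q0 runs 2, rem=11, quantum used, demote→Q1. Q0=[P3,P4,P5] Q1=[P1,P2] Q2=[]
t=4-6: P3@Q0 runs 2, rem=13, quantum used, demote→Q1. Q0=[P4,P5] Q1=[P1,P2,P3] Q2=[]
t=6-8: P4@Q0 runs 2, rem=4, I/O yield, promote→Q0. Q0=[P5,P4] Q1=[P1,P2,P3] Q2=[]
t=8-10: P5@Q0 runs 2, rem=3, I/O yield, promote→Q0. Q0=[P4,P5] Q1=[P1,P2,P3] Q2=[]
t=10-12: P4@Q0 runs 2, rem=2, I/O yield, promote→Q0. Q0=[P5,P4] Q1=[P1,P2,P3] Q2=[]
t=12-14: P5@Q0 runs 2, rem=1, I/O yield, promote→Q0. Q0=[P4,P5] Q1=[P1,P2,P3] Q2=[]
t=14-16: P4@Q0 runs 2, rem=0, completes. Q0=[P5] Q1=[P1,P2,P3] Q2=[]
t=16-17: P5@Q0 runs 1, rem=0, completes. Q0=[] Q1=[P1,P2,P3] Q2=[]
t=17-19: P1@Q1 runs 2, rem=0, completes. Q0=[] Q1=[P2,P3] Q2=[]
t=19-24: P2@Q1 runs 5, rem=6, quantum used, demote→Q2. Q0=[] Q1=[P3] Q2=[P2]
t=24-29: P3@Q1 runs 5, rem=8, quantum used, demote→Q2. Q0=[] Q1=[] Q2=[P2,P3]
t=29-35: P2@Q2 runs 6, rem=0, completes. Q0=[] Q1=[] Q2=[P3]
t=35-43: P3@Q2 runs 8, rem=0, completes. Q0=[] Q1=[] Q2=[]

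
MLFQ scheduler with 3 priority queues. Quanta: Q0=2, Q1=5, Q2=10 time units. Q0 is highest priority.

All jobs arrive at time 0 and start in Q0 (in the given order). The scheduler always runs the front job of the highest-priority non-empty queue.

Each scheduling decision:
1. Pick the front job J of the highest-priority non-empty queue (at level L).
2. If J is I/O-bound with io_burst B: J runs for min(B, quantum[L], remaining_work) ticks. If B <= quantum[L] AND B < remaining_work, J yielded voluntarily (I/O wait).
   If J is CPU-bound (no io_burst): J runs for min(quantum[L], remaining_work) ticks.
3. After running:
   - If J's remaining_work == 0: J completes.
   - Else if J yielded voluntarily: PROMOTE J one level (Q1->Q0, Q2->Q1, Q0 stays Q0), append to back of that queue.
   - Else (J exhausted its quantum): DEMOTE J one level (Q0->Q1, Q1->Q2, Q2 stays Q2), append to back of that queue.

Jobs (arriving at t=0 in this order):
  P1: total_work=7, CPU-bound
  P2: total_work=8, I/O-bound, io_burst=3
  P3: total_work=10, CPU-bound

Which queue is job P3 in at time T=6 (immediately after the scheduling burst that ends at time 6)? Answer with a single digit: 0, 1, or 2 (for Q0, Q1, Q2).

t=0-2: P1@Q0 runs 2, rem=5, quantum used, demote→Q1. Q0=[P2,P3] Q1=[P1] Q2=[]
t=2-4: P2@Q0 runs 2, rem=6, quantum used, demote→Q1. Q0=[P3] Q1=[P1,P2] Q2=[]
t=4-6: P3@Q0 runs 2, rem=8, quantum used, demote→Q1. Q0=[] Q1=[P1,P2,P3] Q2=[]
t=6-11: P1@Q1 runs 5, rem=0, completes. Q0=[] Q1=[P2,P3] Q2=[]
t=11-14: P2@Q1 runs 3, rem=3, I/O yield, promote→Q0. Q0=[P2] Q1=[P3] Q2=[]
t=14-16: P2@Q0 runs 2, rem=1, quantum used, demote→Q1. Q0=[] Q1=[P3,P2] Q2=[]
t=16-21: P3@Q1 runs 5, rem=3, quantum used, demote→Q2. Q0=[] Q1=[P2] Q2=[P3]
t=21-22: P2@Q1 runs 1, rem=0, completes. Q0=[] Q1=[] Q2=[P3]
t=22-25: P3@Q2 runs 3, rem=0, completes. Q0=[] Q1=[] Q2=[]

Answer: 1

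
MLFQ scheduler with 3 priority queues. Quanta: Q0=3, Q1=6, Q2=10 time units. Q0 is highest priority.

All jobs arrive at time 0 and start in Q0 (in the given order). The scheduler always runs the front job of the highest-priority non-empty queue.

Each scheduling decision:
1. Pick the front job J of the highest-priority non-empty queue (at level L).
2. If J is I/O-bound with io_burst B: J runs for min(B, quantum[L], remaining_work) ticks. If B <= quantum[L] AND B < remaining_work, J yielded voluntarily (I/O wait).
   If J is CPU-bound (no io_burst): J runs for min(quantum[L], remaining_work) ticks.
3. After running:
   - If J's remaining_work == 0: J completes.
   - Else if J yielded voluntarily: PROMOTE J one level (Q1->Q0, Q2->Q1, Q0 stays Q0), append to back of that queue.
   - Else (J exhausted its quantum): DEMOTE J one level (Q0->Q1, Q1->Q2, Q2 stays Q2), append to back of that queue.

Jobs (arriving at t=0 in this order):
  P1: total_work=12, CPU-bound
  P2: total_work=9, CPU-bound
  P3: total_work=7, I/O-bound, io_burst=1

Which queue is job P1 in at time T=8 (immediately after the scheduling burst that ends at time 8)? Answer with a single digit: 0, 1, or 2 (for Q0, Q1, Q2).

t=0-3: P1@Q0 runs 3, rem=9, quantum used, demote→Q1. Q0=[P2,P3] Q1=[P1] Q2=[]
t=3-6: P2@Q0 runs 3, rem=6, quantum used, demote→Q1. Q0=[P3] Q1=[P1,P2] Q2=[]
t=6-7: P3@Q0 runs 1, rem=6, I/O yield, promote→Q0. Q0=[P3] Q1=[P1,P2] Q2=[]
t=7-8: P3@Q0 runs 1, rem=5, I/O yield, promote→Q0. Q0=[P3] Q1=[P1,P2] Q2=[]
t=8-9: P3@Q0 runs 1, rem=4, I/O yield, promote→Q0. Q0=[P3] Q1=[P1,P2] Q2=[]
t=9-10: P3@Q0 runs 1, rem=3, I/O yield, promote→Q0. Q0=[P3] Q1=[P1,P2] Q2=[]
t=10-11: P3@Q0 runs 1, rem=2, I/O yield, promote→Q0. Q0=[P3] Q1=[P1,P2] Q2=[]
t=11-12: P3@Q0 runs 1, rem=1, I/O yield, promote→Q0. Q0=[P3] Q1=[P1,P2] Q2=[]
t=12-13: P3@Q0 runs 1, rem=0, completes. Q0=[] Q1=[P1,P2] Q2=[]
t=13-19: P1@Q1 runs 6, rem=3, quantum used, demote→Q2. Q0=[] Q1=[P2] Q2=[P1]
t=19-25: P2@Q1 runs 6, rem=0, completes. Q0=[] Q1=[] Q2=[P1]
t=25-28: P1@Q2 runs 3, rem=0, completes. Q0=[] Q1=[] Q2=[]

Answer: 1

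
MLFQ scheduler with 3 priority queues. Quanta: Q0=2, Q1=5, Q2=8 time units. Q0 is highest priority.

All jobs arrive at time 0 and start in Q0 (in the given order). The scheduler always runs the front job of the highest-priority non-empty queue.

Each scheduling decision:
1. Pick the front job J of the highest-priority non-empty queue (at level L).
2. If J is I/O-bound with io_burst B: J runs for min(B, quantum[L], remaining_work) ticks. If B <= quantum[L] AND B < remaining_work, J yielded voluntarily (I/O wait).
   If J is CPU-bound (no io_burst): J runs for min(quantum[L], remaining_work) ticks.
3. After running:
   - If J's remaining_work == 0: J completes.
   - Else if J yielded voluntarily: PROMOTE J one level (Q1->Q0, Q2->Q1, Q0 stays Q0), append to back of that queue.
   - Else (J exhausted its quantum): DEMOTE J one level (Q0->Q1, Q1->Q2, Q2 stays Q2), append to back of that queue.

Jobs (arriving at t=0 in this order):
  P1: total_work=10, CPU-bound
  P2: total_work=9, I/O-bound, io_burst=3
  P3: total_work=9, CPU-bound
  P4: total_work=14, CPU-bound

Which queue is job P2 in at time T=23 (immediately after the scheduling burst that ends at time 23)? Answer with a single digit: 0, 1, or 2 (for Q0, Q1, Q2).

t=0-2: P1@Q0 runs 2, rem=8, quantum used, demote→Q1. Q0=[P2,P3,P4] Q1=[P1] Q2=[]
t=2-4: P2@Q0 runs 2, rem=7, quantum used, demote→Q1. Q0=[P3,P4] Q1=[P1,P2] Q2=[]
t=4-6: P3@Q0 runs 2, rem=7, quantum used, demote→Q1. Q0=[P4] Q1=[P1,P2,P3] Q2=[]
t=6-8: P4@Q0 runs 2, rem=12, quantum used, demote→Q1. Q0=[] Q1=[P1,P2,P3,P4] Q2=[]
t=8-13: P1@Q1 runs 5, rem=3, quantum used, demote→Q2. Q0=[] Q1=[P2,P3,P4] Q2=[P1]
t=13-16: P2@Q1 runs 3, rem=4, I/O yield, promote→Q0. Q0=[P2] Q1=[P3,P4] Q2=[P1]
t=16-18: P2@Q0 runs 2, rem=2, quantum used, demote→Q1. Q0=[] Q1=[P3,P4,P2] Q2=[P1]
t=18-23: P3@Q1 runs 5, rem=2, quantum used, demote→Q2. Q0=[] Q1=[P4,P2] Q2=[P1,P3]
t=23-28: P4@Q1 runs 5, rem=7, quantum used, demote→Q2. Q0=[] Q1=[P2] Q2=[P1,P3,P4]
t=28-30: P2@Q1 runs 2, rem=0, completes. Q0=[] Q1=[] Q2=[P1,P3,P4]
t=30-33: P1@Q2 runs 3, rem=0, completes. Q0=[] Q1=[] Q2=[P3,P4]
t=33-35: P3@Q2 runs 2, rem=0, completes. Q0=[] Q1=[] Q2=[P4]
t=35-42: P4@Q2 runs 7, rem=0, completes. Q0=[] Q1=[] Q2=[]

Answer: 1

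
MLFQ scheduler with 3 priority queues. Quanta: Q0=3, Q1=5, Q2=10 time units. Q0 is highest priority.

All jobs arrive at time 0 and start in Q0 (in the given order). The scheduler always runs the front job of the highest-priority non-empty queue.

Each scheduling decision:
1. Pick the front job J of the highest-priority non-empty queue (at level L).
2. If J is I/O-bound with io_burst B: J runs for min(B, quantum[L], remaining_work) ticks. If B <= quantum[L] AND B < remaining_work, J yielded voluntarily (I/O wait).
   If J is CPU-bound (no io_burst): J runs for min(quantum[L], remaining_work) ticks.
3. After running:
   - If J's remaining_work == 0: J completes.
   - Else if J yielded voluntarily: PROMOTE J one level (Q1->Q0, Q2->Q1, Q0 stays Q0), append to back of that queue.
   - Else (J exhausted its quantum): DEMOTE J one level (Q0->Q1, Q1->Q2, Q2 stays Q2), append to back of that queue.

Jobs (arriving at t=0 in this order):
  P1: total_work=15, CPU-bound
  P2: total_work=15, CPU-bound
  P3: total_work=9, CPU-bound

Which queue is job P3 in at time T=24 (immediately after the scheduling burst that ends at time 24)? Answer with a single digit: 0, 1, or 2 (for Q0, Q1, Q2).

t=0-3: P1@Q0 runs 3, rem=12, quantum used, demote→Q1. Q0=[P2,P3] Q1=[P1] Q2=[]
t=3-6: P2@Q0 runs 3, rem=12, quantum used, demote→Q1. Q0=[P3] Q1=[P1,P2] Q2=[]
t=6-9: P3@Q0 runs 3, rem=6, quantum used, demote→Q1. Q0=[] Q1=[P1,P2,P3] Q2=[]
t=9-14: P1@Q1 runs 5, rem=7, quantum used, demote→Q2. Q0=[] Q1=[P2,P3] Q2=[P1]
t=14-19: P2@Q1 runs 5, rem=7, quantum used, demote→Q2. Q0=[] Q1=[P3] Q2=[P1,P2]
t=19-24: P3@Q1 runs 5, rem=1, quantum used, demote→Q2. Q0=[] Q1=[] Q2=[P1,P2,P3]
t=24-31: P1@Q2 runs 7, rem=0, completes. Q0=[] Q1=[] Q2=[P2,P3]
t=31-38: P2@Q2 runs 7, rem=0, completes. Q0=[] Q1=[] Q2=[P3]
t=38-39: P3@Q2 runs 1, rem=0, completes. Q0=[] Q1=[] Q2=[]

Answer: 2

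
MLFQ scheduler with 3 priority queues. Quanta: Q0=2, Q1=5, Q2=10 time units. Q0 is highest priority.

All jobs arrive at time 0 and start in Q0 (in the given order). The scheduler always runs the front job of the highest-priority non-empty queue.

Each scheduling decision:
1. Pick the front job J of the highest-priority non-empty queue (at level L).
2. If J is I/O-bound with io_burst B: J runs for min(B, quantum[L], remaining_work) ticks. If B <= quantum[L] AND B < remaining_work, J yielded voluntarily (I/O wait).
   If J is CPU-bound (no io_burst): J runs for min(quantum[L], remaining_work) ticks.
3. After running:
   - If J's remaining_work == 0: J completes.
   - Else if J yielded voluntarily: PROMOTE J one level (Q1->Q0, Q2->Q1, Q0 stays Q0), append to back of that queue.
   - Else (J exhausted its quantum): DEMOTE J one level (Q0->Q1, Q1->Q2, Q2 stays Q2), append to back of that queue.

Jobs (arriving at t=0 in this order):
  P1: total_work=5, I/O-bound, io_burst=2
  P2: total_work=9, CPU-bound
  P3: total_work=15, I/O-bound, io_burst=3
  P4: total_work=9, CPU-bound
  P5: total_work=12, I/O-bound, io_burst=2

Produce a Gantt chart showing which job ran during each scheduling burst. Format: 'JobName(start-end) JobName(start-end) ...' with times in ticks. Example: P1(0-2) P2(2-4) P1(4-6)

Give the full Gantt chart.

Answer: P1(0-2) P2(2-4) P3(4-6) P4(6-8) P5(8-10) P1(10-12) P5(12-14) P1(14-15) P5(15-17) P5(17-19) P5(19-21) P5(21-23) P2(23-28) P3(28-31) P3(31-33) P4(33-38) P3(38-41) P3(41-43) P3(43-46) P2(46-48) P4(48-50)

Derivation:
t=0-2: P1@Q0 runs 2, rem=3, I/O yield, promote→Q0. Q0=[P2,P3,P4,P5,P1] Q1=[] Q2=[]
t=2-4: P2@Q0 runs 2, rem=7, quantum used, demote→Q1. Q0=[P3,P4,P5,P1] Q1=[P2] Q2=[]
t=4-6: P3@Q0 runs 2, rem=13, quantum used, demote→Q1. Q0=[P4,P5,P1] Q1=[P2,P3] Q2=[]
t=6-8: P4@Q0 runs 2, rem=7, quantum used, demote→Q1. Q0=[P5,P1] Q1=[P2,P3,P4] Q2=[]
t=8-10: P5@Q0 runs 2, rem=10, I/O yield, promote→Q0. Q0=[P1,P5] Q1=[P2,P3,P4] Q2=[]
t=10-12: P1@Q0 runs 2, rem=1, I/O yield, promote→Q0. Q0=[P5,P1] Q1=[P2,P3,P4] Q2=[]
t=12-14: P5@Q0 runs 2, rem=8, I/O yield, promote→Q0. Q0=[P1,P5] Q1=[P2,P3,P4] Q2=[]
t=14-15: P1@Q0 runs 1, rem=0, completes. Q0=[P5] Q1=[P2,P3,P4] Q2=[]
t=15-17: P5@Q0 runs 2, rem=6, I/O yield, promote→Q0. Q0=[P5] Q1=[P2,P3,P4] Q2=[]
t=17-19: P5@Q0 runs 2, rem=4, I/O yield, promote→Q0. Q0=[P5] Q1=[P2,P3,P4] Q2=[]
t=19-21: P5@Q0 runs 2, rem=2, I/O yield, promote→Q0. Q0=[P5] Q1=[P2,P3,P4] Q2=[]
t=21-23: P5@Q0 runs 2, rem=0, completes. Q0=[] Q1=[P2,P3,P4] Q2=[]
t=23-28: P2@Q1 runs 5, rem=2, quantum used, demote→Q2. Q0=[] Q1=[P3,P4] Q2=[P2]
t=28-31: P3@Q1 runs 3, rem=10, I/O yield, promote→Q0. Q0=[P3] Q1=[P4] Q2=[P2]
t=31-33: P3@Q0 runs 2, rem=8, quantum used, demote→Q1. Q0=[] Q1=[P4,P3] Q2=[P2]
t=33-38: P4@Q1 runs 5, rem=2, quantum used, demote→Q2. Q0=[] Q1=[P3] Q2=[P2,P4]
t=38-41: P3@Q1 runs 3, rem=5, I/O yield, promote→Q0. Q0=[P3] Q1=[] Q2=[P2,P4]
t=41-43: P3@Q0 runs 2, rem=3, quantum used, demote→Q1. Q0=[] Q1=[P3] Q2=[P2,P4]
t=43-46: P3@Q1 runs 3, rem=0, completes. Q0=[] Q1=[] Q2=[P2,P4]
t=46-48: P2@Q2 runs 2, rem=0, completes. Q0=[] Q1=[] Q2=[P4]
t=48-50: P4@Q2 runs 2, rem=0, completes. Q0=[] Q1=[] Q2=[]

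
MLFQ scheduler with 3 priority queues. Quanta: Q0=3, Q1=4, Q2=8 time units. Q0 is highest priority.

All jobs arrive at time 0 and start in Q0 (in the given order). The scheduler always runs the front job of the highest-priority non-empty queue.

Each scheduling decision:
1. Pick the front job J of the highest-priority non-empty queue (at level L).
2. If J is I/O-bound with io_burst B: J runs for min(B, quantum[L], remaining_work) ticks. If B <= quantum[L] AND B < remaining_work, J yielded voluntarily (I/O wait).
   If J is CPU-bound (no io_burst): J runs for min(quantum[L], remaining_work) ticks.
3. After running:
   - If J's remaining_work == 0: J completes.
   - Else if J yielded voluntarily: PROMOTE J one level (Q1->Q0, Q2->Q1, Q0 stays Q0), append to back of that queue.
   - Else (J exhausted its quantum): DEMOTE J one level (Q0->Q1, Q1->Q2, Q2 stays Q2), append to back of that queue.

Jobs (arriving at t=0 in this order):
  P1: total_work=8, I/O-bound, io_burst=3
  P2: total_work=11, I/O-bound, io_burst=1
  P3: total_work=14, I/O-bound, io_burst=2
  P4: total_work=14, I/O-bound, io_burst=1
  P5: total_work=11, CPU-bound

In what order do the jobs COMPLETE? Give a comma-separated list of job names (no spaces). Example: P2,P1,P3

t=0-3: P1@Q0 runs 3, rem=5, I/O yield, promote→Q0. Q0=[P2,P3,P4,P5,P1] Q1=[] Q2=[]
t=3-4: P2@Q0 runs 1, rem=10, I/O yield, promote→Q0. Q0=[P3,P4,P5,P1,P2] Q1=[] Q2=[]
t=4-6: P3@Q0 runs 2, rem=12, I/O yield, promote→Q0. Q0=[P4,P5,P1,P2,P3] Q1=[] Q2=[]
t=6-7: P4@Q0 runs 1, rem=13, I/O yield, promote→Q0. Q0=[P5,P1,P2,P3,P4] Q1=[] Q2=[]
t=7-10: P5@Q0 runs 3, rem=8, quantum used, demote→Q1. Q0=[P1,P2,P3,P4] Q1=[P5] Q2=[]
t=10-13: P1@Q0 runs 3, rem=2, I/O yield, promote→Q0. Q0=[P2,P3,P4,P1] Q1=[P5] Q2=[]
t=13-14: P2@Q0 runs 1, rem=9, I/O yield, promote→Q0. Q0=[P3,P4,P1,P2] Q1=[P5] Q2=[]
t=14-16: P3@Q0 runs 2, rem=10, I/O yield, promote→Q0. Q0=[P4,P1,P2,P3] Q1=[P5] Q2=[]
t=16-17: P4@Q0 runs 1, rem=12, I/O yield, promote→Q0. Q0=[P1,P2,P3,P4] Q1=[P5] Q2=[]
t=17-19: P1@Q0 runs 2, rem=0, completes. Q0=[P2,P3,P4] Q1=[P5] Q2=[]
t=19-20: P2@Q0 runs 1, rem=8, I/O yield, promote→Q0. Q0=[P3,P4,P2] Q1=[P5] Q2=[]
t=20-22: P3@Q0 runs 2, rem=8, I/O yield, promote→Q0. Q0=[P4,P2,P3] Q1=[P5] Q2=[]
t=22-23: P4@Q0 runs 1, rem=11, I/O yield, promote→Q0. Q0=[P2,P3,P4] Q1=[P5] Q2=[]
t=23-24: P2@Q0 runs 1, rem=7, I/O yield, promote→Q0. Q0=[P3,P4,P2] Q1=[P5] Q2=[]
t=24-26: P3@Q0 runs 2, rem=6, I/O yield, promote→Q0. Q0=[P4,P2,P3] Q1=[P5] Q2=[]
t=26-27: P4@Q0 runs 1, rem=10, I/O yield, promote→Q0. Q0=[P2,P3,P4] Q1=[P5] Q2=[]
t=27-28: P2@Q0 runs 1, rem=6, I/O yield, promote→Q0. Q0=[P3,P4,P2] Q1=[P5] Q2=[]
t=28-30: P3@Q0 runs 2, rem=4, I/O yield, promote→Q0. Q0=[P4,P2,P3] Q1=[P5] Q2=[]
t=30-31: P4@Q0 runs 1, rem=9, I/O yield, promote→Q0. Q0=[P2,P3,P4] Q1=[P5] Q2=[]
t=31-32: P2@Q0 runs 1, rem=5, I/O yield, promote→Q0. Q0=[P3,P4,P2] Q1=[P5] Q2=[]
t=32-34: P3@Q0 runs 2, rem=2, I/O yield, promote→Q0. Q0=[P4,P2,P3] Q1=[P5] Q2=[]
t=34-35: P4@Q0 runs 1, rem=8, I/O yield, promote→Q0. Q0=[P2,P3,P4] Q1=[P5] Q2=[]
t=35-36: P2@Q0 runs 1, rem=4, I/O yield, promote→Q0. Q0=[P3,P4,P2] Q1=[P5] Q2=[]
t=36-38: P3@Q0 runs 2, rem=0, completes. Q0=[P4,P2] Q1=[P5] Q2=[]
t=38-39: P4@Q0 runs 1, rem=7, I/O yield, promote→Q0. Q0=[P2,P4] Q1=[P5] Q2=[]
t=39-40: P2@Q0 runs 1, rem=3, I/O yield, promote→Q0. Q0=[P4,P2] Q1=[P5] Q2=[]
t=40-41: P4@Q0 runs 1, rem=6, I/O yield, promote→Q0. Q0=[P2,P4] Q1=[P5] Q2=[]
t=41-42: P2@Q0 runs 1, rem=2, I/O yield, promote→Q0. Q0=[P4,P2] Q1=[P5] Q2=[]
t=42-43: P4@Q0 runs 1, rem=5, I/O yield, promote→Q0. Q0=[P2,P4] Q1=[P5] Q2=[]
t=43-44: P2@Q0 runs 1, rem=1, I/O yield, promote→Q0. Q0=[P4,P2] Q1=[P5] Q2=[]
t=44-45: P4@Q0 runs 1, rem=4, I/O yield, promote→Q0. Q0=[P2,P4] Q1=[P5] Q2=[]
t=45-46: P2@Q0 runs 1, rem=0, completes. Q0=[P4] Q1=[P5] Q2=[]
t=46-47: P4@Q0 runs 1, rem=3, I/O yield, promote→Q0. Q0=[P4] Q1=[P5] Q2=[]
t=47-48: P4@Q0 runs 1, rem=2, I/O yield, promote→Q0. Q0=[P4] Q1=[P5] Q2=[]
t=48-49: P4@Q0 runs 1, rem=1, I/O yield, promote→Q0. Q0=[P4] Q1=[P5] Q2=[]
t=49-50: P4@Q0 runs 1, rem=0, completes. Q0=[] Q1=[P5] Q2=[]
t=50-54: P5@Q1 runs 4, rem=4, quantum used, demote→Q2. Q0=[] Q1=[] Q2=[P5]
t=54-58: P5@Q2 runs 4, rem=0, completes. Q0=[] Q1=[] Q2=[]

Answer: P1,P3,P2,P4,P5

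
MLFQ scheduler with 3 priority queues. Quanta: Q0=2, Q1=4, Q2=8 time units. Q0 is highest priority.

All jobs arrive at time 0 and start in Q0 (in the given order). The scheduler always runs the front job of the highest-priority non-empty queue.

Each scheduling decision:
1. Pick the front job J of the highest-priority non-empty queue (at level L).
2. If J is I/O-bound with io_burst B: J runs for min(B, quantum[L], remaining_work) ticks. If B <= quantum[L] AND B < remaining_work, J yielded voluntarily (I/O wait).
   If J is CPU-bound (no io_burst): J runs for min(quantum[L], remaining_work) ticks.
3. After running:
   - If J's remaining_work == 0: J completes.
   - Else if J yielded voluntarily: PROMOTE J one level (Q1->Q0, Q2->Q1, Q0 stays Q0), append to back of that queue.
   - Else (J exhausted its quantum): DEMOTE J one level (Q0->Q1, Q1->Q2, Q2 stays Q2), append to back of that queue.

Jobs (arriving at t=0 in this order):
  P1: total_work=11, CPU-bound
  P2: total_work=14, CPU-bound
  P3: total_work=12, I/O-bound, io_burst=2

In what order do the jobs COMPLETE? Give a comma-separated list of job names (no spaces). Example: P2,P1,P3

Answer: P3,P1,P2

Derivation:
t=0-2: P1@Q0 runs 2, rem=9, quantum used, demote→Q1. Q0=[P2,P3] Q1=[P1] Q2=[]
t=2-4: P2@Q0 runs 2, rem=12, quantum used, demote→Q1. Q0=[P3] Q1=[P1,P2] Q2=[]
t=4-6: P3@Q0 runs 2, rem=10, I/O yield, promote→Q0. Q0=[P3] Q1=[P1,P2] Q2=[]
t=6-8: P3@Q0 runs 2, rem=8, I/O yield, promote→Q0. Q0=[P3] Q1=[P1,P2] Q2=[]
t=8-10: P3@Q0 runs 2, rem=6, I/O yield, promote→Q0. Q0=[P3] Q1=[P1,P2] Q2=[]
t=10-12: P3@Q0 runs 2, rem=4, I/O yield, promote→Q0. Q0=[P3] Q1=[P1,P2] Q2=[]
t=12-14: P3@Q0 runs 2, rem=2, I/O yield, promote→Q0. Q0=[P3] Q1=[P1,P2] Q2=[]
t=14-16: P3@Q0 runs 2, rem=0, completes. Q0=[] Q1=[P1,P2] Q2=[]
t=16-20: P1@Q1 runs 4, rem=5, quantum used, demote→Q2. Q0=[] Q1=[P2] Q2=[P1]
t=20-24: P2@Q1 runs 4, rem=8, quantum used, demote→Q2. Q0=[] Q1=[] Q2=[P1,P2]
t=24-29: P1@Q2 runs 5, rem=0, completes. Q0=[] Q1=[] Q2=[P2]
t=29-37: P2@Q2 runs 8, rem=0, completes. Q0=[] Q1=[] Q2=[]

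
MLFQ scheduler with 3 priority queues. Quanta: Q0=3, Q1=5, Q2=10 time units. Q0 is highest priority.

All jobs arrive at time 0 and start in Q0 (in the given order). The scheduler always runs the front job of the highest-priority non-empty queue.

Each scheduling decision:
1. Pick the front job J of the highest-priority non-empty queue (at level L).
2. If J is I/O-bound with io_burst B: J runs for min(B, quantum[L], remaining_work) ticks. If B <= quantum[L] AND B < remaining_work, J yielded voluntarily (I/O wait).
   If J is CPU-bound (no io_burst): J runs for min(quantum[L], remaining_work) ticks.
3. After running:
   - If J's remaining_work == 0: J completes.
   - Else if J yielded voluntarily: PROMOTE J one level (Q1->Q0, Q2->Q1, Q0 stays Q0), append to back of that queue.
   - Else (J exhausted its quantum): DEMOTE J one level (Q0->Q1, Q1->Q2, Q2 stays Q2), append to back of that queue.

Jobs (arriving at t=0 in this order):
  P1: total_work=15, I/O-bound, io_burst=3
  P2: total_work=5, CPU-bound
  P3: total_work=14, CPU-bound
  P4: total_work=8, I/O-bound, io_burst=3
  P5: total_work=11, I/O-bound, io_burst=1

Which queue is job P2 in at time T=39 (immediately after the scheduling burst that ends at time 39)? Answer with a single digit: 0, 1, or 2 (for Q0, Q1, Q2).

Answer: 1

Derivation:
t=0-3: P1@Q0 runs 3, rem=12, I/O yield, promote→Q0. Q0=[P2,P3,P4,P5,P1] Q1=[] Q2=[]
t=3-6: P2@Q0 runs 3, rem=2, quantum used, demote→Q1. Q0=[P3,P4,P5,P1] Q1=[P2] Q2=[]
t=6-9: P3@Q0 runs 3, rem=11, quantum used, demote→Q1. Q0=[P4,P5,P1] Q1=[P2,P3] Q2=[]
t=9-12: P4@Q0 runs 3, rem=5, I/O yield, promote→Q0. Q0=[P5,P1,P4] Q1=[P2,P3] Q2=[]
t=12-13: P5@Q0 runs 1, rem=10, I/O yield, promote→Q0. Q0=[P1,P4,P5] Q1=[P2,P3] Q2=[]
t=13-16: P1@Q0 runs 3, rem=9, I/O yield, promote→Q0. Q0=[P4,P5,P1] Q1=[P2,P3] Q2=[]
t=16-19: P4@Q0 runs 3, rem=2, I/O yield, promote→Q0. Q0=[P5,P1,P4] Q1=[P2,P3] Q2=[]
t=19-20: P5@Q0 runs 1, rem=9, I/O yield, promote→Q0. Q0=[P1,P4,P5] Q1=[P2,P3] Q2=[]
t=20-23: P1@Q0 runs 3, rem=6, I/O yield, promote→Q0. Q0=[P4,P5,P1] Q1=[P2,P3] Q2=[]
t=23-25: P4@Q0 runs 2, rem=0, completes. Q0=[P5,P1] Q1=[P2,P3] Q2=[]
t=25-26: P5@Q0 runs 1, rem=8, I/O yield, promote→Q0. Q0=[P1,P5] Q1=[P2,P3] Q2=[]
t=26-29: P1@Q0 runs 3, rem=3, I/O yield, promote→Q0. Q0=[P5,P1] Q1=[P2,P3] Q2=[]
t=29-30: P5@Q0 runs 1, rem=7, I/O yield, promote→Q0. Q0=[P1,P5] Q1=[P2,P3] Q2=[]
t=30-33: P1@Q0 runs 3, rem=0, completes. Q0=[P5] Q1=[P2,P3] Q2=[]
t=33-34: P5@Q0 runs 1, rem=6, I/O yield, promote→Q0. Q0=[P5] Q1=[P2,P3] Q2=[]
t=34-35: P5@Q0 runs 1, rem=5, I/O yield, promote→Q0. Q0=[P5] Q1=[P2,P3] Q2=[]
t=35-36: P5@Q0 runs 1, rem=4, I/O yield, promote→Q0. Q0=[P5] Q1=[P2,P3] Q2=[]
t=36-37: P5@Q0 runs 1, rem=3, I/O yield, promote→Q0. Q0=[P5] Q1=[P2,P3] Q2=[]
t=37-38: P5@Q0 runs 1, rem=2, I/O yield, promote→Q0. Q0=[P5] Q1=[P2,P3] Q2=[]
t=38-39: P5@Q0 runs 1, rem=1, I/O yield, promote→Q0. Q0=[P5] Q1=[P2,P3] Q2=[]
t=39-40: P5@Q0 runs 1, rem=0, completes. Q0=[] Q1=[P2,P3] Q2=[]
t=40-42: P2@Q1 runs 2, rem=0, completes. Q0=[] Q1=[P3] Q2=[]
t=42-47: P3@Q1 runs 5, rem=6, quantum used, demote→Q2. Q0=[] Q1=[] Q2=[P3]
t=47-53: P3@Q2 runs 6, rem=0, completes. Q0=[] Q1=[] Q2=[]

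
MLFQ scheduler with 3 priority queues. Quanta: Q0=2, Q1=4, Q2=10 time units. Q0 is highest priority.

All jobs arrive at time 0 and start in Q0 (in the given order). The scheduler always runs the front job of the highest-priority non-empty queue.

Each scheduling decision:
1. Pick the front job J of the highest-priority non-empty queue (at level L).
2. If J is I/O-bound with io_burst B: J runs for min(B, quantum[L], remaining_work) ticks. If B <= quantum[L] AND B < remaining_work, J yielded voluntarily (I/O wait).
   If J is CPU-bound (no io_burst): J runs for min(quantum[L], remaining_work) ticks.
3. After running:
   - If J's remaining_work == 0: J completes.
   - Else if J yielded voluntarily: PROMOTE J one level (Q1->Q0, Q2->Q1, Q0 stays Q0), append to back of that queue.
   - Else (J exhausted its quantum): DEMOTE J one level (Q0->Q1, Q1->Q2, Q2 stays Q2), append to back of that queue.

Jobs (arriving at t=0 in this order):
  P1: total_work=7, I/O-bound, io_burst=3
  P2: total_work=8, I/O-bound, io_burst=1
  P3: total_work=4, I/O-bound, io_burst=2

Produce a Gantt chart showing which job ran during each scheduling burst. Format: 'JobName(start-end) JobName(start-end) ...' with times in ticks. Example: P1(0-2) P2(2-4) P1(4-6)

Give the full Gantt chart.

t=0-2: P1@Q0 runs 2, rem=5, quantum used, demote→Q1. Q0=[P2,P3] Q1=[P1] Q2=[]
t=2-3: P2@Q0 runs 1, rem=7, I/O yield, promote→Q0. Q0=[P3,P2] Q1=[P1] Q2=[]
t=3-5: P3@Q0 runs 2, rem=2, I/O yield, promote→Q0. Q0=[P2,P3] Q1=[P1] Q2=[]
t=5-6: P2@Q0 runs 1, rem=6, I/O yield, promote→Q0. Q0=[P3,P2] Q1=[P1] Q2=[]
t=6-8: P3@Q0 runs 2, rem=0, completes. Q0=[P2] Q1=[P1] Q2=[]
t=8-9: P2@Q0 runs 1, rem=5, I/O yield, promote→Q0. Q0=[P2] Q1=[P1] Q2=[]
t=9-10: P2@Q0 runs 1, rem=4, I/O yield, promote→Q0. Q0=[P2] Q1=[P1] Q2=[]
t=10-11: P2@Q0 runs 1, rem=3, I/O yield, promote→Q0. Q0=[P2] Q1=[P1] Q2=[]
t=11-12: P2@Q0 runs 1, rem=2, I/O yield, promote→Q0. Q0=[P2] Q1=[P1] Q2=[]
t=12-13: P2@Q0 runs 1, rem=1, I/O yield, promote→Q0. Q0=[P2] Q1=[P1] Q2=[]
t=13-14: P2@Q0 runs 1, rem=0, completes. Q0=[] Q1=[P1] Q2=[]
t=14-17: P1@Q1 runs 3, rem=2, I/O yield, promote→Q0. Q0=[P1] Q1=[] Q2=[]
t=17-19: P1@Q0 runs 2, rem=0, completes. Q0=[] Q1=[] Q2=[]

Answer: P1(0-2) P2(2-3) P3(3-5) P2(5-6) P3(6-8) P2(8-9) P2(9-10) P2(10-11) P2(11-12) P2(12-13) P2(13-14) P1(14-17) P1(17-19)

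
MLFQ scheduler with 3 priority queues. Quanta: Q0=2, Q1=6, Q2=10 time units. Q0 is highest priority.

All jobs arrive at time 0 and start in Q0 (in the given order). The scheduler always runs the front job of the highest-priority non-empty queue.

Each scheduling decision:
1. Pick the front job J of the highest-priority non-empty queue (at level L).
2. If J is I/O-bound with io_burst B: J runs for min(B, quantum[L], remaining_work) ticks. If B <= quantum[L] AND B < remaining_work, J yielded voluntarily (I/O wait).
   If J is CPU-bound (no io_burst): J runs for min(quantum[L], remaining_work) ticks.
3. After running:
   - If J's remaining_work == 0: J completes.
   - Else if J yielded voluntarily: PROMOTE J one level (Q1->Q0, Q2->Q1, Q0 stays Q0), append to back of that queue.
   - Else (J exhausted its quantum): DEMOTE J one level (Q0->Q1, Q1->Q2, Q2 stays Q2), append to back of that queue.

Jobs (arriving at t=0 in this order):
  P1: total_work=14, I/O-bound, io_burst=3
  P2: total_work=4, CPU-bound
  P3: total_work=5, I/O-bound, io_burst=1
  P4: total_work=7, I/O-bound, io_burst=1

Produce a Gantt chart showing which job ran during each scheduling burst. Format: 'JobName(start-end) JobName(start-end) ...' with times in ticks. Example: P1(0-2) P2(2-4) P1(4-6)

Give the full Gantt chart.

t=0-2: P1@Q0 runs 2, rem=12, quantum used, demote→Q1. Q0=[P2,P3,P4] Q1=[P1] Q2=[]
t=2-4: P2@Q0 runs 2, rem=2, quantum used, demote→Q1. Q0=[P3,P4] Q1=[P1,P2] Q2=[]
t=4-5: P3@Q0 runs 1, rem=4, I/O yield, promote→Q0. Q0=[P4,P3] Q1=[P1,P2] Q2=[]
t=5-6: P4@Q0 runs 1, rem=6, I/O yield, promote→Q0. Q0=[P3,P4] Q1=[P1,P2] Q2=[]
t=6-7: P3@Q0 runs 1, rem=3, I/O yield, promote→Q0. Q0=[P4,P3] Q1=[P1,P2] Q2=[]
t=7-8: P4@Q0 runs 1, rem=5, I/O yield, promote→Q0. Q0=[P3,P4] Q1=[P1,P2] Q2=[]
t=8-9: P3@Q0 runs 1, rem=2, I/O yield, promote→Q0. Q0=[P4,P3] Q1=[P1,P2] Q2=[]
t=9-10: P4@Q0 runs 1, rem=4, I/O yield, promote→Q0. Q0=[P3,P4] Q1=[P1,P2] Q2=[]
t=10-11: P3@Q0 runs 1, rem=1, I/O yield, promote→Q0. Q0=[P4,P3] Q1=[P1,P2] Q2=[]
t=11-12: P4@Q0 runs 1, rem=3, I/O yield, promote→Q0. Q0=[P3,P4] Q1=[P1,P2] Q2=[]
t=12-13: P3@Q0 runs 1, rem=0, completes. Q0=[P4] Q1=[P1,P2] Q2=[]
t=13-14: P4@Q0 runs 1, rem=2, I/O yield, promote→Q0. Q0=[P4] Q1=[P1,P2] Q2=[]
t=14-15: P4@Q0 runs 1, rem=1, I/O yield, promote→Q0. Q0=[P4] Q1=[P1,P2] Q2=[]
t=15-16: P4@Q0 runs 1, rem=0, completes. Q0=[] Q1=[P1,P2] Q2=[]
t=16-19: P1@Q1 runs 3, rem=9, I/O yield, promote→Q0. Q0=[P1] Q1=[P2] Q2=[]
t=19-21: P1@Q0 runs 2, rem=7, quantum used, demote→Q1. Q0=[] Q1=[P2,P1] Q2=[]
t=21-23: P2@Q1 runs 2, rem=0, completes. Q0=[] Q1=[P1] Q2=[]
t=23-26: P1@Q1 runs 3, rem=4, I/O yield, promote→Q0. Q0=[P1] Q1=[] Q2=[]
t=26-28: P1@Q0 runs 2, rem=2, quantum used, demote→Q1. Q0=[] Q1=[P1] Q2=[]
t=28-30: P1@Q1 runs 2, rem=0, completes. Q0=[] Q1=[] Q2=[]

Answer: P1(0-2) P2(2-4) P3(4-5) P4(5-6) P3(6-7) P4(7-8) P3(8-9) P4(9-10) P3(10-11) P4(11-12) P3(12-13) P4(13-14) P4(14-15) P4(15-16) P1(16-19) P1(19-21) P2(21-23) P1(23-26) P1(26-28) P1(28-30)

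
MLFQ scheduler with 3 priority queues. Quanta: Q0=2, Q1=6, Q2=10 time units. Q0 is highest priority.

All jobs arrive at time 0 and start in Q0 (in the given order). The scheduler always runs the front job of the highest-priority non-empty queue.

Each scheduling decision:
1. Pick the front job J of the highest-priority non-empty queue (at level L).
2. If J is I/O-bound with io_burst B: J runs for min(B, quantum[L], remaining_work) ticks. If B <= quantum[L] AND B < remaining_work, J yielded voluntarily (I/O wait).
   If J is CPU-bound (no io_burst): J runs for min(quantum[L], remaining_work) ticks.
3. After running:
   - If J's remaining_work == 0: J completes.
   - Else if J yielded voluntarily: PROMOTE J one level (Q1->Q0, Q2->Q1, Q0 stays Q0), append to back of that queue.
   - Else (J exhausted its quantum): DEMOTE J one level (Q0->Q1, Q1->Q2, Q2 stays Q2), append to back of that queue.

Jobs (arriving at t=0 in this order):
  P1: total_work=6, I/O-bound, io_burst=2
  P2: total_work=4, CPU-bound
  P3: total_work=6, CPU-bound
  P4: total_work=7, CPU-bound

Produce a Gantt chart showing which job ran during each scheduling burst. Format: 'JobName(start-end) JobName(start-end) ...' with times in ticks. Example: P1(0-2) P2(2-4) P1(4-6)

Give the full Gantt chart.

Answer: P1(0-2) P2(2-4) P3(4-6) P4(6-8) P1(8-10) P1(10-12) P2(12-14) P3(14-18) P4(18-23)

Derivation:
t=0-2: P1@Q0 runs 2, rem=4, I/O yield, promote→Q0. Q0=[P2,P3,P4,P1] Q1=[] Q2=[]
t=2-4: P2@Q0 runs 2, rem=2, quantum used, demote→Q1. Q0=[P3,P4,P1] Q1=[P2] Q2=[]
t=4-6: P3@Q0 runs 2, rem=4, quantum used, demote→Q1. Q0=[P4,P1] Q1=[P2,P3] Q2=[]
t=6-8: P4@Q0 runs 2, rem=5, quantum used, demote→Q1. Q0=[P1] Q1=[P2,P3,P4] Q2=[]
t=8-10: P1@Q0 runs 2, rem=2, I/O yield, promote→Q0. Q0=[P1] Q1=[P2,P3,P4] Q2=[]
t=10-12: P1@Q0 runs 2, rem=0, completes. Q0=[] Q1=[P2,P3,P4] Q2=[]
t=12-14: P2@Q1 runs 2, rem=0, completes. Q0=[] Q1=[P3,P4] Q2=[]
t=14-18: P3@Q1 runs 4, rem=0, completes. Q0=[] Q1=[P4] Q2=[]
t=18-23: P4@Q1 runs 5, rem=0, completes. Q0=[] Q1=[] Q2=[]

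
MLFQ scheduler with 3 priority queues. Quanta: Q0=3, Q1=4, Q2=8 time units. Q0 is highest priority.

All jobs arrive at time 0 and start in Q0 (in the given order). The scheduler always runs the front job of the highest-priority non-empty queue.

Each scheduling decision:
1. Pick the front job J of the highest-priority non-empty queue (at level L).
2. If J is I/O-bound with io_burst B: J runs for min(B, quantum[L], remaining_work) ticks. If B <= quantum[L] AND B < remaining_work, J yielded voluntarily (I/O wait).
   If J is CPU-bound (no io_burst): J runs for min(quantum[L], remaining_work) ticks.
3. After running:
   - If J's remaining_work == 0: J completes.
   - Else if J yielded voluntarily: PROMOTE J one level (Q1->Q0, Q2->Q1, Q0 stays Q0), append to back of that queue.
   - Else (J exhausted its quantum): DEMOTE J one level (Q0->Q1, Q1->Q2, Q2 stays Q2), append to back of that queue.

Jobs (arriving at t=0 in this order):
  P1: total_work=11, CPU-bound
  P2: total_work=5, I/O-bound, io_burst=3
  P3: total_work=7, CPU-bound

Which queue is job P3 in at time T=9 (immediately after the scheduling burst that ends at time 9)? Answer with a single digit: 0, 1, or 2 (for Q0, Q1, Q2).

t=0-3: P1@Q0 runs 3, rem=8, quantum used, demote→Q1. Q0=[P2,P3] Q1=[P1] Q2=[]
t=3-6: P2@Q0 runs 3, rem=2, I/O yield, promote→Q0. Q0=[P3,P2] Q1=[P1] Q2=[]
t=6-9: P3@Q0 runs 3, rem=4, quantum used, demote→Q1. Q0=[P2] Q1=[P1,P3] Q2=[]
t=9-11: P2@Q0 runs 2, rem=0, completes. Q0=[] Q1=[P1,P3] Q2=[]
t=11-15: P1@Q1 runs 4, rem=4, quantum used, demote→Q2. Q0=[] Q1=[P3] Q2=[P1]
t=15-19: P3@Q1 runs 4, rem=0, completes. Q0=[] Q1=[] Q2=[P1]
t=19-23: P1@Q2 runs 4, rem=0, completes. Q0=[] Q1=[] Q2=[]

Answer: 1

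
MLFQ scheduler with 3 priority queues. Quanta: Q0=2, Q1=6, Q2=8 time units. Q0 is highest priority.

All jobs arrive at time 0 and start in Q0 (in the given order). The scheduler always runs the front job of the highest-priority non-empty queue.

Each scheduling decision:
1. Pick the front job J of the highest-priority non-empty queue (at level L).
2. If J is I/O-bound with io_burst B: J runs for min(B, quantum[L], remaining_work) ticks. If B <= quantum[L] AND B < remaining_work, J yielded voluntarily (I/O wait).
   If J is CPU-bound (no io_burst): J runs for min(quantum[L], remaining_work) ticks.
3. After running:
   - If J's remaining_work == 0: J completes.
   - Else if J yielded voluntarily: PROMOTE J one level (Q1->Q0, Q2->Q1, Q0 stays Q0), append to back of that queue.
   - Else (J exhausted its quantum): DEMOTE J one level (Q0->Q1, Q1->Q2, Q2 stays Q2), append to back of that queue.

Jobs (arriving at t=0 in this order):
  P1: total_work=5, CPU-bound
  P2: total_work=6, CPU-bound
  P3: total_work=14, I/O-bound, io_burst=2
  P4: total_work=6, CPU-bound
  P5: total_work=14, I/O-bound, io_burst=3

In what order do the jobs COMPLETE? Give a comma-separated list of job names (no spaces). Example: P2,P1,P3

Answer: P3,P1,P2,P4,P5

Derivation:
t=0-2: P1@Q0 runs 2, rem=3, quantum used, demote→Q1. Q0=[P2,P3,P4,P5] Q1=[P1] Q2=[]
t=2-4: P2@Q0 runs 2, rem=4, quantum used, demote→Q1. Q0=[P3,P4,P5] Q1=[P1,P2] Q2=[]
t=4-6: P3@Q0 runs 2, rem=12, I/O yield, promote→Q0. Q0=[P4,P5,P3] Q1=[P1,P2] Q2=[]
t=6-8: P4@Q0 runs 2, rem=4, quantum used, demote→Q1. Q0=[P5,P3] Q1=[P1,P2,P4] Q2=[]
t=8-10: P5@Q0 runs 2, rem=12, quantum used, demote→Q1. Q0=[P3] Q1=[P1,P2,P4,P5] Q2=[]
t=10-12: P3@Q0 runs 2, rem=10, I/O yield, promote→Q0. Q0=[P3] Q1=[P1,P2,P4,P5] Q2=[]
t=12-14: P3@Q0 runs 2, rem=8, I/O yield, promote→Q0. Q0=[P3] Q1=[P1,P2,P4,P5] Q2=[]
t=14-16: P3@Q0 runs 2, rem=6, I/O yield, promote→Q0. Q0=[P3] Q1=[P1,P2,P4,P5] Q2=[]
t=16-18: P3@Q0 runs 2, rem=4, I/O yield, promote→Q0. Q0=[P3] Q1=[P1,P2,P4,P5] Q2=[]
t=18-20: P3@Q0 runs 2, rem=2, I/O yield, promote→Q0. Q0=[P3] Q1=[P1,P2,P4,P5] Q2=[]
t=20-22: P3@Q0 runs 2, rem=0, completes. Q0=[] Q1=[P1,P2,P4,P5] Q2=[]
t=22-25: P1@Q1 runs 3, rem=0, completes. Q0=[] Q1=[P2,P4,P5] Q2=[]
t=25-29: P2@Q1 runs 4, rem=0, completes. Q0=[] Q1=[P4,P5] Q2=[]
t=29-33: P4@Q1 runs 4, rem=0, completes. Q0=[] Q1=[P5] Q2=[]
t=33-36: P5@Q1 runs 3, rem=9, I/O yield, promote→Q0. Q0=[P5] Q1=[] Q2=[]
t=36-38: P5@Q0 runs 2, rem=7, quantum used, demote→Q1. Q0=[] Q1=[P5] Q2=[]
t=38-41: P5@Q1 runs 3, rem=4, I/O yield, promote→Q0. Q0=[P5] Q1=[] Q2=[]
t=41-43: P5@Q0 runs 2, rem=2, quantum used, demote→Q1. Q0=[] Q1=[P5] Q2=[]
t=43-45: P5@Q1 runs 2, rem=0, completes. Q0=[] Q1=[] Q2=[]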